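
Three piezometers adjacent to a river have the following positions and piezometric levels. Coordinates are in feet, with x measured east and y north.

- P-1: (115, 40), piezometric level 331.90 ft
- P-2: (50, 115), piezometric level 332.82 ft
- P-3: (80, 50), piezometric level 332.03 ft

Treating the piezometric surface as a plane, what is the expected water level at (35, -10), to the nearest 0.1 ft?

331.3 ft

With h = a·x + b·y + c and P-1 as origin, the differences give:
  (-65)·a + 75·b = +0.92
  (-35)·a + 10·b = +0.13
Eliminate b (×10 and ×75, subtract): 1975·a = -0.550 → a = ∂h/∂x = -0.0002785
Back-substitute: b = ∂h/∂y = +0.01203.
h(35, -10) = 331.90 + (-0.0002785)·(-80) + (+0.01203)·(-50) = 331.90 +0.022 -0.601 = 331.321 ft.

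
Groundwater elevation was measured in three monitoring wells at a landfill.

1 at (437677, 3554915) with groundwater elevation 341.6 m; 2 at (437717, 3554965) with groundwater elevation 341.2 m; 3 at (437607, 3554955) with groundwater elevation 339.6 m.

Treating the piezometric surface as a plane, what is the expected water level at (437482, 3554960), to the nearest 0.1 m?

337.4 m

With h = a·x + b·y + c and 1 as origin, the differences give:
  40·a + 50·b = -0.4
  (-70)·a + 40·b = -2.0
Eliminate b (×40 and ×50, subtract): 5100·a = 84.00 → a = ∂h/∂x = +0.01647
Back-substitute: b = ∂h/∂y = -0.02118.
h(437482, 3554960) = 341.6 + (+0.01647)·(-195) + (-0.02118)·(45) = 341.6 -3.212 -0.953 = 337.435 m.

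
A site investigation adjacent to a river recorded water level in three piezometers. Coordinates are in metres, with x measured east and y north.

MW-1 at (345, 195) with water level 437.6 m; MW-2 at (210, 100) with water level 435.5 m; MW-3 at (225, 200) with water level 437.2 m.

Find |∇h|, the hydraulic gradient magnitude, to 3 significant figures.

0.0169

Taking MW-1 as reference: MW-2−MW-1 = (-135, -95, -2.1); MW-3−MW-1 = (-120, 5, -0.4).
Solve a·Δx + b·Δy = Δh: det = (-135)·5 − (-120)·(-95) = -12075.
∂h/∂x = [(-2.1)·5 − (-0.4)·(-95)] / -12075 = +0.004017
∂h/∂y = [(-135)·(-0.4) − (-120)·(-2.1)] / -12075 = +0.01640
|∇h| = √(0.004017² + 0.01640²) = 0.01688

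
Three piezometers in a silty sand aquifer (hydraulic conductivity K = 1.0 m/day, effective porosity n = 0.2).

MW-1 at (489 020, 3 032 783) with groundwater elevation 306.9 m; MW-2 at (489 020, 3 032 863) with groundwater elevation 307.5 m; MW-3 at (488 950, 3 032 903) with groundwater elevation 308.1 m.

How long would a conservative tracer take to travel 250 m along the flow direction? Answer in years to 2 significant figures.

Taking MW-1 as reference: MW-2−MW-1 = (0, 80, +0.6); MW-3−MW-1 = (-70, 120, +1.2).
Determinant of the coordinate differences = 0·120 − (-70)·80 = 5600.
∂h/∂x = [(+0.6)·120 − (+1.2)·80] / 5600 = -0.004286
∂h/∂y = [0·(+1.2) − (-70)·(+0.6)] / 5600 = +0.007500
|∇h| = √(-0.004286² + 0.007500²) = 0.008638
Seepage velocity v = K·i/n = 1.0 × 0.008638 / 0.2 = 0.04319 m/day.
t = 250 / 0.04319 = 5788 days = 15.8 years.

16 years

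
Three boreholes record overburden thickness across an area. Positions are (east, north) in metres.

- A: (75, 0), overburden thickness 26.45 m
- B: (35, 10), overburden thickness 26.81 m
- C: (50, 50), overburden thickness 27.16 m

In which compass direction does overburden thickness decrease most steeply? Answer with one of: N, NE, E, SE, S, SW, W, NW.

SE

With d = a·x + b·y + c and A as origin, the differences give:
  (-40)·a + 10·b = +0.36
  (-25)·a + 50·b = +0.71
Eliminate b (×50 and ×10, subtract): -1750·a = 10.900 → a = ∂d/∂x = -0.006229
Back-substitute: b = ∂d/∂y = +0.01109.
Steepest decrease is along −∇f = (+0.006229 E, -0.01109 N) → southeast.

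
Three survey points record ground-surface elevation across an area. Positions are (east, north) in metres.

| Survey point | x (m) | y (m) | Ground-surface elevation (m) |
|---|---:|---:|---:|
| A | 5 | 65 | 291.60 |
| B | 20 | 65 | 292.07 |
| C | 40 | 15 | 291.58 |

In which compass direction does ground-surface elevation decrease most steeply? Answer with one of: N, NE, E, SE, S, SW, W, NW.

Differences from A: to B (Δx, Δy, Δh) = (15, 0, +0.47); to C = (35, -50, -0.02).
Solve a·Δx + b·Δy = Δz: det = 15·(-50) − 35·0 = -750.
∂z/∂x = [(+0.47)·(-50) − (-0.02)·0] / -750 = +0.03133
∂z/∂y = [15·(-0.02) − 35·(+0.47)] / -750 = +0.02233
Steepest decrease is along −∇f = (-0.03133 E, -0.02233 N) → southwest.

SW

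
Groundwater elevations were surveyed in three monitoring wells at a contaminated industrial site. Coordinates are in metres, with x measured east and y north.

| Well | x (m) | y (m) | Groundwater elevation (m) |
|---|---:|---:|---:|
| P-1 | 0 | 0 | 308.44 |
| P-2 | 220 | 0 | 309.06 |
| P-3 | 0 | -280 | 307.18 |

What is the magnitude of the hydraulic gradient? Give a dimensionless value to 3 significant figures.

0.00531

∂h/∂x = (309.06 − 308.44) / (220 − 0) = +0.002818
∂h/∂y = (307.18 − 308.44) / (-280 − 0) = +0.004500
|∇h| = √(0.002818² + 0.004500²) = 0.00531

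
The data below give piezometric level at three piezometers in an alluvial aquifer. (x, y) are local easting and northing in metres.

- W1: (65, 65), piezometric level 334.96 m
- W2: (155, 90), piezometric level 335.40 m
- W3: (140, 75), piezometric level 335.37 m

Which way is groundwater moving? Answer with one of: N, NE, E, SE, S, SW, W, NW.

NW

Taking W1 as reference: W2−W1 = (90, 25, +0.44); W3−W1 = (75, 10, +0.41).
Solve a·Δx + b·Δy = Δh: det = 90·10 − 75·25 = -975.
∂h/∂x = [(+0.44)·10 − (+0.41)·25] / -975 = +0.006000
∂h/∂y = [90·(+0.41) − 75·(+0.44)] / -975 = -0.004000
Flow = −∇h = (-0.006000 east, +0.004000 north), which points northwest.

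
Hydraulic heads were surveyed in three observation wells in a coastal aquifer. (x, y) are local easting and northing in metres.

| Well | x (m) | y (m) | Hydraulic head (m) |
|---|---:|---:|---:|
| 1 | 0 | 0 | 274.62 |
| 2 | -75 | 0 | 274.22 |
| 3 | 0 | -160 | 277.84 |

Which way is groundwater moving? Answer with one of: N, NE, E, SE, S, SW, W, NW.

∂h/∂x = (274.22 − 274.62) / (-75 − 0) = +0.005333
∂h/∂y = (277.84 − 274.62) / (-160 − 0) = -0.02012
Flow = −∇h = (-0.005333 east, +0.02012 north), which points north.

N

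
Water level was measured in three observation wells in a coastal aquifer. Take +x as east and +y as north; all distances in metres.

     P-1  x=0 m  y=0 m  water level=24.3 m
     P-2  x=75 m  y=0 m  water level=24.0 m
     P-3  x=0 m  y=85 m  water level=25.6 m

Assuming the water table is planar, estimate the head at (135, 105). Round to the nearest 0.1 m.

∂h/∂x = (24.0 − 24.3) / (75 − 0) = -0.004000
∂h/∂y = (25.6 − 24.3) / (85 − 0) = +0.01529
h(135, 105) = 24.3 + (-0.004000)·(135) + (+0.01529)·(105) = 24.3 -0.540 +1.606 = 25.366 m.

25.4 m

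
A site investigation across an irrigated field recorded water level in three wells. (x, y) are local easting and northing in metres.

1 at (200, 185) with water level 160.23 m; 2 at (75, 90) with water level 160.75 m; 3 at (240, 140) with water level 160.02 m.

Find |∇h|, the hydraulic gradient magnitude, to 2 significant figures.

Taking 1 as reference: 2−1 = (-125, -95, +0.52); 3−1 = (40, -45, -0.21).
Determinant of the coordinate differences = (-125)·(-45) − 40·(-95) = 9425.
∂h/∂x = [(+0.52)·(-45) − (-0.21)·(-95)] / 9425 = -0.004599
∂h/∂y = [(-125)·(-0.21) − 40·(+0.52)] / 9425 = +0.0005782
|∇h| = √(-0.004599² + 0.0005782²) = 0.004635

0.0046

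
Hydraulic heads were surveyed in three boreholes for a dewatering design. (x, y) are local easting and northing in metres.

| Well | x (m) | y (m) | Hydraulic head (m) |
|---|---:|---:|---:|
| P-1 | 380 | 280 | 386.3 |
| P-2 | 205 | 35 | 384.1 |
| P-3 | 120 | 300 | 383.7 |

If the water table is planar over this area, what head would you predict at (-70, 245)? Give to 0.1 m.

With h = a·x + b·y + c and P-1 as origin, the differences give:
  (-175)·a + (-245)·b = -2.2
  (-260)·a + 20·b = -2.6
Eliminate b (×20 and ×(-245), subtract): -67200·a = -681.00 → a = ∂h/∂x = +0.01013
Back-substitute: b = ∂h/∂y = +0.001741.
h(-70, 245) = 386.3 + (+0.01013)·(-450) + (+0.001741)·(-35) = 386.3 -4.560 -0.061 = 381.679 m.

381.7 m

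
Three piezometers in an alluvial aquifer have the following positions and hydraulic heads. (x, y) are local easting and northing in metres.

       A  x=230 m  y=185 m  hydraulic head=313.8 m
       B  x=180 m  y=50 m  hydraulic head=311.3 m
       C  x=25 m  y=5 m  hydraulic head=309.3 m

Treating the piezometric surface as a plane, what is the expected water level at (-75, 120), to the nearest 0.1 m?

310.2 m

Differences from A: to B (Δx, Δy, Δh) = (-50, -135, -2.5); to C = (-205, -180, -4.5).
Determinant of the coordinate differences = (-50)·(-180) − (-205)·(-135) = -18675.
∂h/∂x = [(-2.5)·(-180) − (-4.5)·(-135)] / -18675 = +0.008434
∂h/∂y = [(-50)·(-4.5) − (-205)·(-2.5)] / -18675 = +0.01539
h(-75, 120) = 313.8 + (+0.008434)·(-305) + (+0.01539)·(-65) = 313.8 -2.572 -1.001 = 310.227 m.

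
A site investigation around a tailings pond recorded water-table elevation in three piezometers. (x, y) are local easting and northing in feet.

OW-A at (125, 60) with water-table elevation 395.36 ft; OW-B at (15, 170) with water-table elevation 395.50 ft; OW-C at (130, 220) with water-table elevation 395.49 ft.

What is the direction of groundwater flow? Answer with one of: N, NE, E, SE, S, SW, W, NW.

With h = a·x + b·y + c and OW-A as origin, the differences give:
  (-110)·a + 110·b = +0.14
  5·a + 160·b = +0.13
Eliminate b (×160 and ×110, subtract): -18150·a = 8.100 → a = ∂h/∂x = -0.0004463
Back-substitute: b = ∂h/∂y = +0.0008264.
Flow = −∇h = (+0.0004463 east, -0.0008264 north), which points southeast.

SE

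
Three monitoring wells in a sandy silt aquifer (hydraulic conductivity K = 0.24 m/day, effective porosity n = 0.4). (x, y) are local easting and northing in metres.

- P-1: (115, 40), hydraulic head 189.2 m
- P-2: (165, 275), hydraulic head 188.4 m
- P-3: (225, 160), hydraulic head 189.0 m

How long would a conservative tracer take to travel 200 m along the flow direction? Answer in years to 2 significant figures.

Taking P-1 as reference: P-2−P-1 = (50, 235, -0.8); P-3−P-1 = (110, 120, -0.2).
Solve a·Δx + b·Δy = Δh: det = 50·120 − 110·235 = -19850.
∂h/∂x = [(-0.8)·120 − (-0.2)·235] / -19850 = +0.002469
∂h/∂y = [50·(-0.2) − 110·(-0.8)] / -19850 = -0.003929
|∇h| = √(0.002469² + -0.003929²) = 0.00464
Seepage velocity v = K·i/n = 0.24 × 0.00464 / 0.4 = 0.002784 m/day.
t = 200 / 0.002784 = 7.184e+04 days = 197 years.

200 years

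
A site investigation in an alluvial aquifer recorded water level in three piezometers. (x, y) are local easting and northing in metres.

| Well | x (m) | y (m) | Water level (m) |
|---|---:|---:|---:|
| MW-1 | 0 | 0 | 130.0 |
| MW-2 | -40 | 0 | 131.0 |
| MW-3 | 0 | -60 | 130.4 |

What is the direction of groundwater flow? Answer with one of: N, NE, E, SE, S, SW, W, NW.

∂h/∂x = (131.0 − 130.0) / (-40 − 0) = -0.02500
∂h/∂y = (130.4 − 130.0) / (-60 − 0) = -0.006667
Flow = −∇h = (+0.02500 east, +0.006667 north), which points east.

E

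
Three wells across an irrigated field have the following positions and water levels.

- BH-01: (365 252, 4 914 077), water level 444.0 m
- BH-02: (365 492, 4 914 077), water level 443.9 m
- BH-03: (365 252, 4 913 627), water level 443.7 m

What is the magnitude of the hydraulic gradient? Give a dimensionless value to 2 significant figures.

∂h/∂x = (443.9 − 444.0) / (365492 − 365252) = -0.0004167
∂h/∂y = (443.7 − 444.0) / (4913627 − 4914077) = +0.0006667
|∇h| = √(-0.0004167² + 0.0006667²) = 0.0007862

0.00079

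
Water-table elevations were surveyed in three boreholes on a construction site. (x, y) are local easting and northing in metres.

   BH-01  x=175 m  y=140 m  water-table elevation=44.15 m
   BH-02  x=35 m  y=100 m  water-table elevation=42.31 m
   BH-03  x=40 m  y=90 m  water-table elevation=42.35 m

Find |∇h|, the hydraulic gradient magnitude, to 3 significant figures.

0.0127

With h = a·x + b·y + c and BH-01 as origin, the differences give:
  (-140)·a + (-40)·b = -1.84
  (-135)·a + (-50)·b = -1.80
Eliminate b (×(-50) and ×(-40), subtract): 1600·a = 20.000 → a = ∂h/∂x = +0.01250
Back-substitute: b = ∂h/∂y = +0.002250.
|∇h| = √(0.01250² + 0.002250²) = 0.0127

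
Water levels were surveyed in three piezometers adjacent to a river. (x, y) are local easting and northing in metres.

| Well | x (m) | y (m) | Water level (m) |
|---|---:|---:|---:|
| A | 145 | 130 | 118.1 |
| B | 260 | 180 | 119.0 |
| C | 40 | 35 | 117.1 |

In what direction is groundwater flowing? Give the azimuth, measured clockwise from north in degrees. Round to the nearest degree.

Taking A as reference: B−A = (115, 50, +0.9); C−A = (-105, -95, -1.0).
Solve a·Δx + b·Δy = Δh: det = 115·(-95) − (-105)·50 = -5675.
∂h/∂x = [(+0.9)·(-95) − (-1.0)·50] / -5675 = +0.006256
∂h/∂y = [115·(-1.0) − (-105)·(+0.9)] / -5675 = +0.003612
Flow direction (−∇h) has components (-0.006256 E, -0.003612 N).
Azimuth = atan2(E, N) = atan2(-0.006256, -0.003612) = 240.0° ≈ 240°.

240°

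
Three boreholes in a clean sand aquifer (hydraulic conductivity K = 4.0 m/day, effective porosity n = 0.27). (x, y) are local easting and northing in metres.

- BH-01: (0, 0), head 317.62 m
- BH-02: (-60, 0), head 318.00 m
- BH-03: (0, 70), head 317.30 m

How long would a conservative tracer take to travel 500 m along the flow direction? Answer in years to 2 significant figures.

∂h/∂x = (318.00 − 317.62) / (-60 − 0) = -0.006333
∂h/∂y = (317.30 − 317.62) / (70 − 0) = -0.004571
|∇h| = √(-0.006333² + -0.004571²) = 0.00781
Seepage velocity v = K·i/n = 4.0 × 0.00781 / 0.27 = 0.1157 m/day.
t = 500 / 0.1157 = 4322 days = 11.8 years.

12 years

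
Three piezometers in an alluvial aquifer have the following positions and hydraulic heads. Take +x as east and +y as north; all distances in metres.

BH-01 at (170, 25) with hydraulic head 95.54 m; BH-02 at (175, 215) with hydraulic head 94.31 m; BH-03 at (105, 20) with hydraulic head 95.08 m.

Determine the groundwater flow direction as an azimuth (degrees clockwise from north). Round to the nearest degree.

311°

Differences from BH-01: to BH-02 (Δx, Δy, Δh) = (5, 190, -1.23); to BH-03 = (-65, -5, -0.46).
Solve a·Δx + b·Δy = Δh: det = 5·(-5) − (-65)·190 = 12325.
∂h/∂x = [(-1.23)·(-5) − (-0.46)·190] / 12325 = +0.007590
∂h/∂y = [5·(-0.46) − (-65)·(-1.23)] / 12325 = -0.006673
Flow direction (−∇h) has components (-0.007590 E, +0.006673 N).
Azimuth = atan2(E, N) = atan2(-0.007590, +0.006673) = 311.3° ≈ 311°.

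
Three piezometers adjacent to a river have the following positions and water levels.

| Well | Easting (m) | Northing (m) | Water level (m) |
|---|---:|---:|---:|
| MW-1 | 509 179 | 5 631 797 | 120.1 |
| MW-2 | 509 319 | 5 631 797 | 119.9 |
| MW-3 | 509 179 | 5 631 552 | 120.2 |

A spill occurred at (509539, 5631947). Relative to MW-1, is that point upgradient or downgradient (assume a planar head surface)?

∂h/∂x = (119.9 − 120.1) / (509319 − 509179) = -0.001429
∂h/∂y = (120.2 − 120.1) / (5631552 − 5631797) = -0.0004082
Head at (509539, 5631947) = 120.1 + (-0.001429)·(360) + (-0.0004082)·(150) = 119.52 m.
That is lower than the 120.1 m at MW-1, so the point is downgradient.

downgradient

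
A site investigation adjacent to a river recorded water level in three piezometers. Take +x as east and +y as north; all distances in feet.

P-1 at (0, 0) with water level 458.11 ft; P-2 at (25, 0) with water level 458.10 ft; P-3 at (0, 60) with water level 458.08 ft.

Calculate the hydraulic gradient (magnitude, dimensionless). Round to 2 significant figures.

∂h/∂x = (458.10 − 458.11) / (25 − 0) = -0.0004000
∂h/∂y = (458.08 − 458.11) / (60 − 0) = -0.0005000
|∇h| = √(-0.0004000² + -0.0005000²) = 0.0006403

0.00064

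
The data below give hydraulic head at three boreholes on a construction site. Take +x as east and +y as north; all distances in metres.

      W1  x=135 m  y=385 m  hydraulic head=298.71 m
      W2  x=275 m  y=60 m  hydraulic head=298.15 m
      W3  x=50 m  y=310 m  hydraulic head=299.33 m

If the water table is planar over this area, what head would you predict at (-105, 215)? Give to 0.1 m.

Taking W1 as reference: W2−W1 = (140, -325, -0.56); W3−W1 = (-85, -75, +0.62).
Determinant of the coordinate differences = 140·(-75) − (-85)·(-325) = -38125.
∂h/∂x = [(-0.56)·(-75) − (+0.62)·(-325)] / -38125 = -0.006387
∂h/∂y = [140·(+0.62) − (-85)·(-0.56)] / -38125 = -0.001028
h(-105, 215) = 298.71 + (-0.006387)·(-240) + (-0.001028)·(-170) = 298.71 +1.533 +0.175 = 300.418 m.

300.4 m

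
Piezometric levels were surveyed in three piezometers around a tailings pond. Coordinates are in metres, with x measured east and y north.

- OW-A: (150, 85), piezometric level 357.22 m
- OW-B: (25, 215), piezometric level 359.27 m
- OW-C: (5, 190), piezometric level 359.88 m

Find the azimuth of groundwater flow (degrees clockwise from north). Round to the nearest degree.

075°

Differences from OW-A: to OW-B (Δx, Δy, Δh) = (-125, 130, +2.05); to OW-C = (-145, 105, +2.66).
Solve a·Δx + b·Δy = Δh: det = (-125)·105 − (-145)·130 = 5725.
∂h/∂x = [(+2.05)·105 − (+2.66)·130] / 5725 = -0.02280
∂h/∂y = [(-125)·(+2.66) − (-145)·(+2.05)] / 5725 = -0.006157
Flow direction (−∇h) has components (+0.02280 E, +0.006157 N).
Azimuth = atan2(E, N) = atan2(+0.02280, +0.006157) = 74.9° ≈ 075°.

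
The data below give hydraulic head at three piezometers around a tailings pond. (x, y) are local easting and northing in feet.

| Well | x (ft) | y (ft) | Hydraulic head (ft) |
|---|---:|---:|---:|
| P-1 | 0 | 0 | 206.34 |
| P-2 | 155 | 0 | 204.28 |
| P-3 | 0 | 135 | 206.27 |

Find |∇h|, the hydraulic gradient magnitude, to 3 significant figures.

∂h/∂x = (204.28 − 206.34) / (155 − 0) = -0.01329
∂h/∂y = (206.27 − 206.34) / (135 − 0) = -0.0005185
|∇h| = √(-0.01329² + -0.0005185²) = 0.0133

0.0133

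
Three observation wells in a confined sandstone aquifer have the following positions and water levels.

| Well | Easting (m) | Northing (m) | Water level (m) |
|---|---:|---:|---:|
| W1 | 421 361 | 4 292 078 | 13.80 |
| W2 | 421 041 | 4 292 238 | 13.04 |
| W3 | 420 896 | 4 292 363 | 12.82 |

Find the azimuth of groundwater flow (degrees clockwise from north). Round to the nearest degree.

With h = a·x + b·y + c and W1 as origin, the differences give:
  (-320)·a + 160·b = -0.76
  (-465)·a + 285·b = -0.98
Eliminate b (×285 and ×160, subtract): -16800·a = -59.800 → a = ∂h/∂x = +0.003560
Back-substitute: b = ∂h/∂y = +0.002369.
Flow direction (−∇h) has components (-0.003560 E, -0.002369 N).
Azimuth = atan2(E, N) = atan2(-0.003560, -0.002369) = 236.4° ≈ 236°.

236°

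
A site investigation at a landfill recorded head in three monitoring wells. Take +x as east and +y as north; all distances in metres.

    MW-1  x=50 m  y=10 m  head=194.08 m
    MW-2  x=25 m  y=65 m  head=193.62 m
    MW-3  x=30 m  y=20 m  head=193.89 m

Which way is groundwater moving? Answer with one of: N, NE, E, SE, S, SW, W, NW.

NW

Taking MW-1 as reference: MW-2−MW-1 = (-25, 55, -0.46); MW-3−MW-1 = (-20, 10, -0.19).
Determinant of the coordinate differences = (-25)·10 − (-20)·55 = 850.
∂h/∂x = [(-0.46)·10 − (-0.19)·55] / 850 = +0.006882
∂h/∂y = [(-25)·(-0.19) − (-20)·(-0.46)] / 850 = -0.005235
Flow = −∇h = (-0.006882 east, +0.005235 north), which points northwest.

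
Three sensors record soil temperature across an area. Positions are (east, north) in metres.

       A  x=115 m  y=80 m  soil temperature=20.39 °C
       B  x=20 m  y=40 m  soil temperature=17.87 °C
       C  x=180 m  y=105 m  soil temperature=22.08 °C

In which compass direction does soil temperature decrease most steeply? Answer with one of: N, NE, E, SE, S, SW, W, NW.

With T = a·x + b·y + c and A as origin, the differences give:
  (-95)·a + (-40)·b = -2.52
  65·a + 25·b = +1.69
Eliminate b (×25 and ×(-40), subtract): 225·a = 4.600 → a = ∂T/∂x = +0.02044
Back-substitute: b = ∂T/∂y = +0.01444.
Steepest decrease is along −∇f = (-0.02044 E, -0.01444 N) → southwest.

SW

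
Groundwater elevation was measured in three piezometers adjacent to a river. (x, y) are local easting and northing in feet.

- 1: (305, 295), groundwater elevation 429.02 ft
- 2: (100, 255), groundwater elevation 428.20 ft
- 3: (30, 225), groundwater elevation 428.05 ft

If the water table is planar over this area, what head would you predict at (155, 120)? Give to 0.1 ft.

429.6 ft

Taking 1 as reference: 2−1 = (-205, -40, -0.82); 3−1 = (-275, -70, -0.97).
Determinant of the coordinate differences = (-205)·(-70) − (-275)·(-40) = 3350.
∂h/∂x = [(-0.82)·(-70) − (-0.97)·(-40)] / 3350 = +0.005552
∂h/∂y = [(-205)·(-0.97) − (-275)·(-0.82)] / 3350 = -0.007955
h(155, 120) = 429.02 + (+0.005552)·(-150) + (-0.007955)·(-175) = 429.02 -0.833 +1.392 = 429.579 ft.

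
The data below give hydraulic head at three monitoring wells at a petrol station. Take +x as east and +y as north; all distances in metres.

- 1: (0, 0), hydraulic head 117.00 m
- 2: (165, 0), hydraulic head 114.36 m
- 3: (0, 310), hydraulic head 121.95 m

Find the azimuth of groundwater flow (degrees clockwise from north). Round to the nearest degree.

∂h/∂x = (114.36 − 117.00) / (165 − 0) = -0.01600
∂h/∂y = (121.95 − 117.00) / (310 − 0) = +0.01597
Flow direction (−∇h) has components (+0.01600 E, -0.01597 N).
Azimuth = atan2(E, N) = atan2(+0.01600, -0.01597) = 134.9° ≈ 135°.

135°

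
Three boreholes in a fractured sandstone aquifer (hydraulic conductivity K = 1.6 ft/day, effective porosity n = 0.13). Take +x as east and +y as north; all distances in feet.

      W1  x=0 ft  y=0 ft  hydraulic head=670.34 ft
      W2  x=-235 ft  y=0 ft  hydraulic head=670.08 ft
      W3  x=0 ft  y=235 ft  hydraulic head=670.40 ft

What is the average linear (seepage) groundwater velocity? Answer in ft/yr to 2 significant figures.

∂h/∂x = (670.08 − 670.34) / (-235 − 0) = +0.001106
∂h/∂y = (670.40 − 670.34) / (235 − 0) = +0.0002553
|∇h| = √(0.001106² + 0.0002553²) = 0.001135
Seepage velocity v = K·i/n = 1.6 × 0.001135 / 0.13 = 0.01397 ft/day = 5.103 ft/yr.

5.1 ft/yr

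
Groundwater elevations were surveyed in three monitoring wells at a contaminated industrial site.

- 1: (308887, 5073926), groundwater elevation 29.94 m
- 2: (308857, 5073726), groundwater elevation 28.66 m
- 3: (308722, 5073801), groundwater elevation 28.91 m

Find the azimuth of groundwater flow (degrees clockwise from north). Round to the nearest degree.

Three-point gradient (reference 1): Δ to 2 = (-30, -200, -1.28), Δ to 3 = (-165, -125, -1.03).
∂h/∂x = +0.001573, ∂h/∂y = +0.006164 (det = -29250).
Flow direction (−∇h) has components (-0.001573 E, -0.006164 N).
Azimuth = atan2(E, N) = atan2(-0.001573, -0.006164) = 194.3° ≈ 194°.

194°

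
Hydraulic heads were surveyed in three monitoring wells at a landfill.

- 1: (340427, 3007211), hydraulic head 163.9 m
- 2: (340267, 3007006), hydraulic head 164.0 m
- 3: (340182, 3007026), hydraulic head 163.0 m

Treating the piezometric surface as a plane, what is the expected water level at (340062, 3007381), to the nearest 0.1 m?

158.9 m

With h = a·x + b·y + c and 1 as origin, the differences give:
  (-160)·a + (-205)·b = +0.1
  (-245)·a + (-185)·b = -0.9
Eliminate b (×(-185) and ×(-205), subtract): -20625·a = -203.00 → a = ∂h/∂x = +0.009842
Back-substitute: b = ∂h/∂y = -0.008170.
h(340062, 3007381) = 163.9 + (+0.009842)·(-365) + (-0.008170)·(170) = 163.9 -3.592 -1.389 = 158.919 m.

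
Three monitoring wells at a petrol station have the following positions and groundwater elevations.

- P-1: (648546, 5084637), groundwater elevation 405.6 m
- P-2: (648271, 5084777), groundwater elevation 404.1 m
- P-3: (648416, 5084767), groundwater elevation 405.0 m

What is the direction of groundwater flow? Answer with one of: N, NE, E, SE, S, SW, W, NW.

W

Differences from P-1: to P-2 (Δx, Δy, Δh) = (-275, 140, -1.5); to P-3 = (-130, 130, -0.6).
Determinant of the coordinate differences = (-275)·130 − (-130)·140 = -17550.
∂h/∂x = [(-1.5)·130 − (-0.6)·140] / -17550 = +0.006325
∂h/∂y = [(-275)·(-0.6) − (-130)·(-1.5)] / -17550 = +0.001709
Flow = −∇h = (-0.006325 east, -0.001709 north), which points west.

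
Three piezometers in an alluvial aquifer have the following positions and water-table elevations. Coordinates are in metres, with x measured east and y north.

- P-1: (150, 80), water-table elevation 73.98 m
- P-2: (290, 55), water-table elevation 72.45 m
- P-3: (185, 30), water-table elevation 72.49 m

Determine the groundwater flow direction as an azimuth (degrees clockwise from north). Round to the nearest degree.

166°

With h = a·x + b·y + c and P-1 as origin, the differences give:
  140·a + (-25)·b = -1.53
  35·a + (-50)·b = -1.49
Eliminate b (×(-50) and ×(-25), subtract): -6125·a = 39.250 → a = ∂h/∂x = -0.006408
Back-substitute: b = ∂h/∂y = +0.02531.
Flow direction (−∇h) has components (+0.006408 E, -0.02531 N).
Azimuth = atan2(E, N) = atan2(+0.006408, -0.02531) = 165.8° ≈ 166°.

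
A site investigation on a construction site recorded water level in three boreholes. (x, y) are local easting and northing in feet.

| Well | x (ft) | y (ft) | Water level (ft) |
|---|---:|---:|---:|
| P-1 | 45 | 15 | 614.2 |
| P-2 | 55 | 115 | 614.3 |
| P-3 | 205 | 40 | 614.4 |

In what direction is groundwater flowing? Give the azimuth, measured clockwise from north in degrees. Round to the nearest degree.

With h = a·x + b·y + c and P-1 as origin, the differences give:
  10·a + 100·b = +0.1
  160·a + 25·b = +0.2
Eliminate b (×25 and ×100, subtract): -15750·a = -17.50 → a = ∂h/∂x = +0.001111
Back-substitute: b = ∂h/∂y = +0.0008889.
Flow direction (−∇h) has components (-0.001111 E, -0.0008889 N).
Azimuth = atan2(E, N) = atan2(-0.001111, -0.0008889) = 231.3° ≈ 231°.

231°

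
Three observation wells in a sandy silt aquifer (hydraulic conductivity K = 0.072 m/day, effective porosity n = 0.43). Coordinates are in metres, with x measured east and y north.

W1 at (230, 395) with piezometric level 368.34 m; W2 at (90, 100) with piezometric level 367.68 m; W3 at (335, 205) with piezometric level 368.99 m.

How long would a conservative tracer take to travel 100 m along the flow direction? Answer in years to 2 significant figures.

300 years

Taking W1 as reference: W2−W1 = (-140, -295, -0.66); W3−W1 = (105, -190, +0.65).
Solve a·Δx + b·Δy = Δh: det = (-140)·(-190) − 105·(-295) = 57575.
∂h/∂x = [(-0.66)·(-190) − (+0.65)·(-295)] / 57575 = +0.005508
∂h/∂y = [(-140)·(+0.65) − 105·(-0.66)] / 57575 = -0.0003769
|∇h| = √(0.005508² + -0.0003769²) = 0.005521
Seepage velocity v = K·i/n = 0.072 × 0.005521 / 0.43 = 0.0009244 m/day.
t = 100 / 0.0009244 = 1.082e+05 days = 296 years.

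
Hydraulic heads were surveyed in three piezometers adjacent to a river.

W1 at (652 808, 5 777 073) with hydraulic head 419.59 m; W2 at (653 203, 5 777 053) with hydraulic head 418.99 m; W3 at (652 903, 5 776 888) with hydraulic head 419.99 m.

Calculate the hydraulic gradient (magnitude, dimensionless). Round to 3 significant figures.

0.00345

Differences from W1: to W2 (Δx, Δy, Δh) = (395, -20, -0.60); to W3 = (95, -185, +0.40).
Determinant of the coordinate differences = 395·(-185) − 95·(-20) = -71175.
∂h/∂x = [(-0.60)·(-185) − (+0.40)·(-20)] / -71175 = -0.001672
∂h/∂y = [395·(+0.40) − 95·(-0.60)] / -71175 = -0.003021
|∇h| = √(-0.001672² + -0.003021²) = 0.003453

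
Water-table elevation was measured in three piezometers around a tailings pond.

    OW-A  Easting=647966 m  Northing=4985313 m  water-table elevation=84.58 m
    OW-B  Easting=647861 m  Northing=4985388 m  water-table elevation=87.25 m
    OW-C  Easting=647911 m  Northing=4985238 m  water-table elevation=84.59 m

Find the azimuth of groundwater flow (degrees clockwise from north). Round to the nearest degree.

With h = a·x + b·y + c and OW-A as origin, the differences give:
  (-105)·a + 75·b = +2.67
  (-55)·a + (-75)·b = +0.01
Eliminate b (×(-75) and ×75, subtract): 12000·a = -201.000 → a = ∂h/∂x = -0.01675
Back-substitute: b = ∂h/∂y = +0.01215.
Flow direction (−∇h) has components (+0.01675 E, -0.01215 N).
Azimuth = atan2(E, N) = atan2(+0.01675, -0.01215) = 126.0° ≈ 126°.

126°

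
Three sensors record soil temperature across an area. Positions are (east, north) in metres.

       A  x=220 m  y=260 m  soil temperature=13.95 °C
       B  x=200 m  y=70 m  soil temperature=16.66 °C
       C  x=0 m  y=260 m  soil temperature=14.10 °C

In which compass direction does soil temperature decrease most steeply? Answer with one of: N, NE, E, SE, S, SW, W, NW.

N

Differences from A: to B (Δx, Δy, Δh) = (-20, -190, +2.71); to C = (-220, 0, +0.15).
Solve a·Δx + b·Δy = ΔT: det = (-20)·0 − (-220)·(-190) = -41800.
∂T/∂x = [(+2.71)·0 − (+0.15)·(-190)] / -41800 = -0.0006818
∂T/∂y = [(-20)·(+0.15) − (-220)·(+2.71)] / -41800 = -0.01419
Steepest decrease is along −∇f = (+0.0006818 E, +0.01419 N) → north.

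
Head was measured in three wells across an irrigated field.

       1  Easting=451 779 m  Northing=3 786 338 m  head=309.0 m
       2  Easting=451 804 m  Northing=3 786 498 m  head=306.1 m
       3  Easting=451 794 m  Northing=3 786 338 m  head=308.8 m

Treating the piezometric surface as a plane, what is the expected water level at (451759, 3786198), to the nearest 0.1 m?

311.5 m

Differences from 1: to 2 (Δx, Δy, Δh) = (25, 160, -2.9); to 3 = (15, 0, -0.2).
Solve a·Δx + b·Δy = Δh: det = 25·0 − 15·160 = -2400.
∂h/∂x = [(-2.9)·0 − (-0.2)·160] / -2400 = -0.01333
∂h/∂y = [25·(-0.2) − 15·(-2.9)] / -2400 = -0.01604
h(451759, 3786198) = 309.0 + (-0.01333)·(-20) + (-0.01604)·(-140) = 309.0 +0.267 +2.246 = 311.512 m.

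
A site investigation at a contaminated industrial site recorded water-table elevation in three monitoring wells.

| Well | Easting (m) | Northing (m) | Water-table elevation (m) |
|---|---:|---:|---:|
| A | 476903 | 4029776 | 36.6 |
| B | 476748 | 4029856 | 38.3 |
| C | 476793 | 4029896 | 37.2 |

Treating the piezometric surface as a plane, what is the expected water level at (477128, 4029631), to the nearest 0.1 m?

Taking A as reference: B−A = (-155, 80, +1.7); C−A = (-110, 120, +0.6).
Determinant of the coordinate differences = (-155)·120 − (-110)·80 = -9800.
∂h/∂x = [(+1.7)·120 − (+0.6)·80] / -9800 = -0.01592
∂h/∂y = [(-155)·(+0.6) − (-110)·(+1.7)] / -9800 = -0.009592
h(477128, 4029631) = 36.6 + (-0.01592)·(225) + (-0.009592)·(-145) = 36.6 -3.582 +1.391 = 34.409 m.

34.4 m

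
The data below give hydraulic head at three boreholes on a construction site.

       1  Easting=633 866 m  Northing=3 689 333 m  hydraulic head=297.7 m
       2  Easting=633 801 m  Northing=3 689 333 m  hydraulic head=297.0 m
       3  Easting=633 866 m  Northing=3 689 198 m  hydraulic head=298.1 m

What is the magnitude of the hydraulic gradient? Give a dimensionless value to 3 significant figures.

∂h/∂x = (297.0 − 297.7) / (633801 − 633866) = +0.01077
∂h/∂y = (298.1 − 297.7) / (3689198 − 3689333) = -0.002963
|∇h| = √(0.01077² + -0.002963²) = 0.01117

0.0112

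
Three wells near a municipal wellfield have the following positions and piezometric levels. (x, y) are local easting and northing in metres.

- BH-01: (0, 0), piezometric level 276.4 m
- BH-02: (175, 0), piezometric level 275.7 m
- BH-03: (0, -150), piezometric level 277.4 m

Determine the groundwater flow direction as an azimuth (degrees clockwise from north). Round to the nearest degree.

∂h/∂x = (275.7 − 276.4) / (175 − 0) = -0.004000
∂h/∂y = (277.4 − 276.4) / (-150 − 0) = -0.006667
Flow direction (−∇h) has components (+0.004000 E, +0.006667 N).
Azimuth = atan2(E, N) = atan2(+0.004000, +0.006667) = 31.0° ≈ 031°.

031°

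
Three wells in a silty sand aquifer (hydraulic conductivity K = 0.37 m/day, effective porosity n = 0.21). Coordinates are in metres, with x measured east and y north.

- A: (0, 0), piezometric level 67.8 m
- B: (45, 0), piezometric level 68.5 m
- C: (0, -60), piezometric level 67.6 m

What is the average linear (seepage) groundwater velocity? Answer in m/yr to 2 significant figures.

10 m/yr

∂h/∂x = (68.5 − 67.8) / (45 − 0) = +0.01556
∂h/∂y = (67.6 − 67.8) / (-60 − 0) = +0.003333
|∇h| = √(0.01556² + 0.003333²) = 0.01591
Seepage velocity v = K·i/n = 0.37 × 0.01591 / 0.21 = 0.02803 m/day = 10.24 m/yr.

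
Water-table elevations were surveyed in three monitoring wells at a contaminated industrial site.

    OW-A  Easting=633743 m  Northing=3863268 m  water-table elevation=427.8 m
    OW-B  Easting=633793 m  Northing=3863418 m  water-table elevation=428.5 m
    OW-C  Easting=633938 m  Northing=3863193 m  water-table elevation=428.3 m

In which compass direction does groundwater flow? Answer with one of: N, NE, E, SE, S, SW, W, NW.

With h = a·x + b·y + c and OW-A as origin, the differences give:
  50·a + 150·b = +0.7
  195·a + (-75)·b = +0.5
Eliminate b (×(-75) and ×150, subtract): -33000·a = -127.50 → a = ∂h/∂x = +0.003864
Back-substitute: b = ∂h/∂y = +0.003379.
Flow = −∇h = (-0.003864 east, -0.003379 north), which points southwest.

SW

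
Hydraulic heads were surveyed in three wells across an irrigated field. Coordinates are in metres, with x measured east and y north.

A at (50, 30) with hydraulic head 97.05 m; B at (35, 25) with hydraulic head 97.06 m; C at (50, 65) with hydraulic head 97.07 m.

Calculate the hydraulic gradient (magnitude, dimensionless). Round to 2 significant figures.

0.0010

With h = a·x + b·y + c and A as origin, the differences give:
  (-15)·a + (-5)·b = +0.01
  0·a + 35·b = +0.02
Eliminate b (×35 and ×(-5), subtract): -525·a = 0.450 → a = ∂h/∂x = -0.0008571
Back-substitute: b = ∂h/∂y = +0.0005714.
|∇h| = √(-0.0008571² + 0.0005714²) = 0.00103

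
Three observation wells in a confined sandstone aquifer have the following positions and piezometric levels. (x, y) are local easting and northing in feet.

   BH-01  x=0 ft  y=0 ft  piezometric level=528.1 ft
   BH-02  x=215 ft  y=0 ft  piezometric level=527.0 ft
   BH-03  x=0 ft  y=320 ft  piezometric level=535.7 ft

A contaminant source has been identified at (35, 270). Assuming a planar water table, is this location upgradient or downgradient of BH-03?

downgradient

∂h/∂x = (527.0 − 528.1) / (215 − 0) = -0.005116
∂h/∂y = (535.7 − 528.1) / (320 − 0) = +0.02375
Head at (35, 270) = 528.1 + (-0.005116)·(35) + (+0.02375)·(270) = 534.33 ft.
That is lower than the 535.7 ft at BH-03, so the point is downgradient.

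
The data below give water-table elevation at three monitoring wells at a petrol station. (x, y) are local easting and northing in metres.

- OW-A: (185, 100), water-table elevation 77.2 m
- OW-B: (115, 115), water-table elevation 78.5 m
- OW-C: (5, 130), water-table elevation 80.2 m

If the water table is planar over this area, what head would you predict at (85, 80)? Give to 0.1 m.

77.4 m

With h = a·x + b·y + c and OW-A as origin, the differences give:
  (-70)·a + 15·b = +1.3
  (-180)·a + 30·b = +3.0
Eliminate b (×30 and ×15, subtract): 600·a = -6.00 → a = ∂h/∂x = -0.01000
Back-substitute: b = ∂h/∂y = +0.04000.
h(85, 80) = 77.2 + (-0.01000)·(-100) + (+0.04000)·(-20) = 77.2 +1.000 -0.800 = 77.400 m.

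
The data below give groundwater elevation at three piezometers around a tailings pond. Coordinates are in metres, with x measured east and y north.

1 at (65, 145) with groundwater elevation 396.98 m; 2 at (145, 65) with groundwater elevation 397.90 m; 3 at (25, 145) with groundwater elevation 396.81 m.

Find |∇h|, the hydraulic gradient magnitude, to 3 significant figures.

0.00840

Three-point gradient (reference 1): Δ to 2 = (80, -80, +0.92), Δ to 3 = (-40, 0, -0.17).
∂h/∂x = +0.004250, ∂h/∂y = -0.007250 (det = -3200).
|∇h| = √(0.004250² + -0.007250²) = 0.008404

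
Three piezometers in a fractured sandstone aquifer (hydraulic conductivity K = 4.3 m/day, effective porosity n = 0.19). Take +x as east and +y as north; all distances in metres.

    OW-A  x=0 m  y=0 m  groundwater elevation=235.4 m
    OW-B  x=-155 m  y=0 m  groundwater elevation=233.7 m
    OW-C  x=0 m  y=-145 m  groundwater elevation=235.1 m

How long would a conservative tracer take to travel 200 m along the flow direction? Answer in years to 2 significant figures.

∂h/∂x = (233.7 − 235.4) / (-155 − 0) = +0.01097
∂h/∂y = (235.1 − 235.4) / (-145 − 0) = +0.002069
|∇h| = √(0.01097² + 0.002069²) = 0.01116
Seepage velocity v = K·i/n = 4.3 × 0.01116 / 0.19 = 0.2526 m/day.
t = 200 / 0.2526 = 791.8 days = 2.17 years.

2.2 years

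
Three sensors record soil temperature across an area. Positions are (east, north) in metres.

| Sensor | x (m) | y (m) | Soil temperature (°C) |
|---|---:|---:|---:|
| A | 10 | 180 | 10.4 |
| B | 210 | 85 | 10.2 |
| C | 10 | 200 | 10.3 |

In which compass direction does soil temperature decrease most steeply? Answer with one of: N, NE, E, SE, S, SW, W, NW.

With T = a·x + b·y + c and A as origin, the differences give:
  200·a + (-95)·b = -0.2
  0·a + 20·b = -0.1
Eliminate b (×20 and ×(-95), subtract): 4000·a = -13.50 → a = ∂T/∂x = -0.003375
Back-substitute: b = ∂T/∂y = -0.005000.
Steepest decrease is along −∇f = (+0.003375 E, +0.005000 N) → northeast.

NE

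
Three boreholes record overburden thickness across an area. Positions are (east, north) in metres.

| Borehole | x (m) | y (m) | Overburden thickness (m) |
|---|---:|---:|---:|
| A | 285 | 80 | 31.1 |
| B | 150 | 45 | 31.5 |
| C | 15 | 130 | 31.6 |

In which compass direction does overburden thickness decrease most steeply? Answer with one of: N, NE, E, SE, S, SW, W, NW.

NE

Three-point gradient (reference A): Δ to B = (-135, -35, +0.4), Δ to C = (-270, 50, +0.5).
∂d/∂x = -0.002315, ∂d/∂y = -0.002500 (det = -16200).
Steepest decrease is along −∇f = (+0.002315 E, +0.002500 N) → northeast.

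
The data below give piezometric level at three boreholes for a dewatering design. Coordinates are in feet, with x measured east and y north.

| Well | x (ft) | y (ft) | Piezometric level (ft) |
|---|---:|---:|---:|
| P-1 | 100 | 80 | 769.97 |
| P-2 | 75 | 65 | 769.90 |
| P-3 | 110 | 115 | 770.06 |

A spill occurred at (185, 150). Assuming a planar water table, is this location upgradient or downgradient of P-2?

With h = a·x + b·y + c and P-1 as origin, the differences give:
  (-25)·a + (-15)·b = -0.07
  10·a + 35·b = +0.09
Eliminate b (×35 and ×(-15), subtract): -725·a = -1.100 → a = ∂h/∂x = +0.001517
Back-substitute: b = ∂h/∂y = +0.002138.
Head at (185, 150) = 769.97 + (+0.001517)·(85) + (+0.002138)·(70) = 770.25 ft.
That is higher than the 769.90 ft at P-2, so the point is upgradient.

upgradient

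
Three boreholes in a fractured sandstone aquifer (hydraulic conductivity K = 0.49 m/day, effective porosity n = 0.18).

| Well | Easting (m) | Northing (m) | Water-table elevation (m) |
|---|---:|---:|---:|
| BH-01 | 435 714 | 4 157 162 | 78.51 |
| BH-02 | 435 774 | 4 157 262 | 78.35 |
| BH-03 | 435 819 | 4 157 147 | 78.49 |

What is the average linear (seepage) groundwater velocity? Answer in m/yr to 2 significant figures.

1.4 m/yr

Three-point gradient (reference BH-01): Δ to BH-02 = (60, 100, -0.16), Δ to BH-03 = (105, -15, -0.02).
∂h/∂x = -0.0003860, ∂h/∂y = -0.001368 (det = -11400).
|∇h| = √(-0.0003860² + -0.001368²) = 0.001421
Seepage velocity v = K·i/n = 0.49 × 0.001421 / 0.18 = 0.003868 m/day = 1.413 m/yr.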